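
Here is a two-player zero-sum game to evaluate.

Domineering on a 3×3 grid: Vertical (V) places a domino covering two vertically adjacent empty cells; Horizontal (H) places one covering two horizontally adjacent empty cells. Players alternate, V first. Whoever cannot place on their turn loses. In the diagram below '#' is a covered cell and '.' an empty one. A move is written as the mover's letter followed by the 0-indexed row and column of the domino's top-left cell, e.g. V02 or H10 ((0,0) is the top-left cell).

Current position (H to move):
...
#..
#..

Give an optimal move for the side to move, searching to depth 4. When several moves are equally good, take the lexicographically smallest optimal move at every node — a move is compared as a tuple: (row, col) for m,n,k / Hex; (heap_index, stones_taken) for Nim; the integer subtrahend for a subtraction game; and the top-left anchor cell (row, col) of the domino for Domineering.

p1 H@[.../#../#..]: H00[##./#../#..]-1 H01[.##/#../#..]-1 H11[.../###/#..]+1* H21[.../#../###]-1
p2 V@[.../###/#..] terminal -1; root [.../#../#..] d4

H's best at [.../#../#..]: H11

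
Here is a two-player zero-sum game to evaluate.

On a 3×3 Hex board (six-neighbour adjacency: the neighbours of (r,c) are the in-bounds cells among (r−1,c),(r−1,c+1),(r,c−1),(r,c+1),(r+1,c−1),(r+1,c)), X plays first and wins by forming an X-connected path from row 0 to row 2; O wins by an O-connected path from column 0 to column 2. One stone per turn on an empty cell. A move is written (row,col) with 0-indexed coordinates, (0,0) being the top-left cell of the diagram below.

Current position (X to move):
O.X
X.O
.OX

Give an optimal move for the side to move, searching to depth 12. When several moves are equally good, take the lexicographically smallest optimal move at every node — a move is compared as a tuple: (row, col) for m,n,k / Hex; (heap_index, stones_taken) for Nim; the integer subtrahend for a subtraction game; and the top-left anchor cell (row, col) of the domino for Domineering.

X's best at [O.X/X.O/.OX]: (2,0)

[O.X/X.O/.OX] X move#1: (0,1):-1/OXX/X.O/.OX, (1,1):-1/O.X/XXO/.OX, (2,0):+1/O.X/X.O/XOX*
[O.X/X.O/XOX] O move#2: (0,1):-1/OOX/X.O/XOX*, (1,1):-1/O.X/XOO/XOX
[OOX/X.O/XOX] X move#3: (1,1):+1/OOX/XXO/XOX*
[OOX/XXO/XOX] end (terminal -1, O#4); searched O.X/X.O/.OX to 12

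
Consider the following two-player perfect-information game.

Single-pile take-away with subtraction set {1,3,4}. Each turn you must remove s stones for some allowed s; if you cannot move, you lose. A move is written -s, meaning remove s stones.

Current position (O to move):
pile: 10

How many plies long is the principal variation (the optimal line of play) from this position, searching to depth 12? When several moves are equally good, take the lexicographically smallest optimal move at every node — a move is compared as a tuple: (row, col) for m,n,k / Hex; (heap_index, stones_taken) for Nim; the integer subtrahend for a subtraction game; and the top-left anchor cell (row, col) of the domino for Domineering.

PV length from [10]: 7 plies

ply 1, O at 10 | -1=+1→9*; -3=+1→7; -4=-1→6
ply 2, X at 9 | -1=-1→8*; -3=-1→6; -4=-1→5
ply 3, O at 8 | -1=+1→7*; -3=-1→5; -4=-1→4
ply 4, X at 7 | -1=-1→6*; -3=-1→4; -4=-1→3
ply 5, O at 6 | -1=-1→5; -3=-1→3; -4=+1→2*
ply 6, X at 2 | -1=-1→1*
ply 7, O at 1 | -1=+1→0*
ply 8: 0 is terminal -1 (X); from 10 depth 12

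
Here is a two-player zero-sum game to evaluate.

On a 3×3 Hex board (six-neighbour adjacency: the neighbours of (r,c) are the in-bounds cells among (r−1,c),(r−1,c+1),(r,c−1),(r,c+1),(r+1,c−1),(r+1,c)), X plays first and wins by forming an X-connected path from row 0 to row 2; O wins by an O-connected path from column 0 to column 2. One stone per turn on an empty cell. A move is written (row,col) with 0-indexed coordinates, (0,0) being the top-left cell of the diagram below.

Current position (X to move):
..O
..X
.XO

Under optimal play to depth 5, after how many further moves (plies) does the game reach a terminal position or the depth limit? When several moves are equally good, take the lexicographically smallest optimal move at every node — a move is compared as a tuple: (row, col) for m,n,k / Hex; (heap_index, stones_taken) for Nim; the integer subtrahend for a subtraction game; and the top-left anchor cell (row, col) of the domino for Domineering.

PV length from [..O/..X/.XO]: 5 plies

[..O/..X/.XO] X move#1: (0,0):-1/X.O/..X/.XO, (0,1):-1/.XO/..X/.XO, (1,0):+1/..O/X.X/.XO*, (1,1):-1/..O/.XX/.XO, (2,0):-1/..O/..X/XXO
[..O/X.X/.XO] O move#2: (0,0):-1/O.O/X.X/.XO*, (0,1):-1/.OO/X.X/.XO, (1,1):-1/..O/XOX/.XO, (2,0):-1/..O/X.X/OXO
[O.O/X.X/.XO] X move#3: (0,1):+1/OXO/X.X/.XO*, (1,1):-1/O.O/XXX/.XO, (2,0):-1/O.O/X.X/XXO
[OXO/X.X/.XO] O move#4: (1,1):-1/OXO/XOX/.XO*, (2,0):-1/OXO/X.X/OXO
[OXO/XOX/.XO] X move#5: (2,0):+1/OXO/XOX/XXO*
[OXO/XOX/XXO] end (terminal -1, O#6); searched ..O/..X/.XO to 5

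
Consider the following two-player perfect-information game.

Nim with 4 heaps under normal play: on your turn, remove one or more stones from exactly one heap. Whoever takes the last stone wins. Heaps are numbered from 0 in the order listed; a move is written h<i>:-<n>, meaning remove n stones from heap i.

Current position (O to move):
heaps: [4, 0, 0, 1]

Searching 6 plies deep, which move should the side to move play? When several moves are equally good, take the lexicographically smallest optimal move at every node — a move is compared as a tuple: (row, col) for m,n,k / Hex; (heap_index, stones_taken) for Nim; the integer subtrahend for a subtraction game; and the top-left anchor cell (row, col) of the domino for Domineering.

O's best at [(4,0,0,1)]: h0:-3

p1 O@[(4,0,0,1)]: h0:-1[(3,0,0,1)]-1 h0:-2[(2,0,0,1)]-1 h0:-3[(1,0,0,1)]+1* h0:-4[(0,0,0,1)]-1 h3:-1[(4,0,0,0)]-1
p2 X@[(1,0,0,1)]: h0:-1[(0,0,0,1)]-1* h3:-1[(1,0,0,0)]-1
p3 O@[(0,0,0,1)]: h3:-1[(0,0,0,0)]+1*
p4 X@[(0,0,0,0)] terminal -1; root [(4,0,0,1)] d6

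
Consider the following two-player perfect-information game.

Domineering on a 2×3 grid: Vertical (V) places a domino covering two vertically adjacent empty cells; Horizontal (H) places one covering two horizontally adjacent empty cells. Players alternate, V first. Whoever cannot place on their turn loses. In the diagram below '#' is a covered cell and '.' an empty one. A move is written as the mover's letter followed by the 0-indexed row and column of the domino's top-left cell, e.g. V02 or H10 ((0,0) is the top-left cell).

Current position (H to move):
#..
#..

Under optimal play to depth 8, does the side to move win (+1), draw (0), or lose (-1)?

ply 1, H at #../#.. | H01=+1→###/#..*; H11=+1→#../###
ply 2: ###/#.. is terminal -1 (V); from #../#.. depth 8

value(#../#.., H) = +1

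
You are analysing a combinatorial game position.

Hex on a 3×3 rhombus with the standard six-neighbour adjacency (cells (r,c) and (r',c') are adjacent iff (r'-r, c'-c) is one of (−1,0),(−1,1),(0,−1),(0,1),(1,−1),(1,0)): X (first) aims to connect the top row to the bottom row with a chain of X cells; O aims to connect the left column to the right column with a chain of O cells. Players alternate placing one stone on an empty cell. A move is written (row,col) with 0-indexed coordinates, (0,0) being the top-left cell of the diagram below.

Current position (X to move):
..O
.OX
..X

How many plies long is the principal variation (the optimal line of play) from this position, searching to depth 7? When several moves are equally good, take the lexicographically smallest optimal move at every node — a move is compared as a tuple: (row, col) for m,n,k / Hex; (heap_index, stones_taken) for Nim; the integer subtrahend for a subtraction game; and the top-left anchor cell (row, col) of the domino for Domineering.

[..O/.OX/..X] X move#1: (0,0):-1/X.O/.OX/..X*, (0,1):-1/.XO/.OX/..X, (1,0):-1/..O/XOX/..X, (2,0):-1/..O/.OX/X.X, (2,1):-1/..O/.OX/.XX
[X.O/.OX/..X] O move#2: (0,1):+1/XOO/.OX/..X*, (1,0):+1/X.O/OOX/..X, (2,0):+1/X.O/.OX/O.X, (2,1):+1/X.O/.OX/.OX
[XOO/.OX/..X] X move#3: (1,0):-1/XOO/XOX/..X*, (2,0):-1/XOO/.OX/X.X, (2,1):-1/XOO/.OX/.XX
[XOO/XOX/..X] O move#4: (2,0):+1/XOO/XOX/O.X*, (2,1):-1/XOO/XOX/.OX
[XOO/XOX/O.X] end (terminal -1, X#5); searched ..O/.OX/..X to 7

PV length from [..O/.OX/..X]: 4 plies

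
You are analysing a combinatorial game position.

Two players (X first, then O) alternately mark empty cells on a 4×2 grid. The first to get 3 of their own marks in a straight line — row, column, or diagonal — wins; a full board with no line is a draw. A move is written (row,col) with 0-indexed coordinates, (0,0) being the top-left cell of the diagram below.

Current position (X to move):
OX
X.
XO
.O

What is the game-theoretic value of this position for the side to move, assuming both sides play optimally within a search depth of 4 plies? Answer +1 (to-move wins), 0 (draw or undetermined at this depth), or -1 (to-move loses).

value(OX/X./XO/.O, X) = +1

p1 X@[OX/X./XO/.O]: (1,1)[OX/XX/XO/.O]+0 (3,0)[OX/X./XO/XO]+1*
p2 O@[OX/X./XO/XO] terminal -1; root [OX/X./XO/.O] d4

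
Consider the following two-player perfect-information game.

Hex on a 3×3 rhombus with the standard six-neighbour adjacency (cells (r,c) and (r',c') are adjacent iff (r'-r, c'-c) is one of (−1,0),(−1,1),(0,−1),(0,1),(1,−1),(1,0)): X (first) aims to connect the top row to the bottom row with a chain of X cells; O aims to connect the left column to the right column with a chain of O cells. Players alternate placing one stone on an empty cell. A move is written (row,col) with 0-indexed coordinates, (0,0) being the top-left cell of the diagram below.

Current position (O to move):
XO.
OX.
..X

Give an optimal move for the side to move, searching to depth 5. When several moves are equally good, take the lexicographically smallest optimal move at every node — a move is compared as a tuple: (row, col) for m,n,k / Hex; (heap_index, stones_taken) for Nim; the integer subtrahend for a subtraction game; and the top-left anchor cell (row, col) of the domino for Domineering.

O's best at [XO./OX./..X]: (0,2)

[XO./OX./..X] O move#1: (0,2):+1/XOO/OX./..X*, (1,2):-1/XO./OXO/..X, (2,0):-1/XO./OX./O.X, (2,1):-1/XO./OX./.OX
[XOO/OX./..X] end (terminal -1, X#2); searched XO./OX./..X to 5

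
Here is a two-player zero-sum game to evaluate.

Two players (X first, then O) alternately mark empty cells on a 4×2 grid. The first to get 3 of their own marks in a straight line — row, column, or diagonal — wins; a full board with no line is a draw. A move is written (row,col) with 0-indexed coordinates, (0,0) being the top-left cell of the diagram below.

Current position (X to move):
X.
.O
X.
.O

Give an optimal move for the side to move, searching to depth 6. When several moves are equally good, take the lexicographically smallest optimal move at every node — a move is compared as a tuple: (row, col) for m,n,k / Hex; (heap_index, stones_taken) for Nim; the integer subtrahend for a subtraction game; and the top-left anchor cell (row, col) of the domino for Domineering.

[X./.O/X./.O] X move#1: (0,1):-1/XX/.O/X./.O, (1,0):+1/X./XO/X./.O*, (2,1):+0/X./.O/XX/.O, (3,0):-1/X./.O/X./XO
[X./XO/X./.O] end (terminal -1, O#2); searched X./.O/X./.O to 6

X's best at [X./.O/X./.O]: (1,0)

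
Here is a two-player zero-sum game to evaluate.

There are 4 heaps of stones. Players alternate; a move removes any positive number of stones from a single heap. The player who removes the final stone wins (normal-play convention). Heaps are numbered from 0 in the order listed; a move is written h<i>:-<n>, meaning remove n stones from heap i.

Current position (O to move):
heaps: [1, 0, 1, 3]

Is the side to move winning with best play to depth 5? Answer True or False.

ply 1, O at (1,0,1,3) | h0:-1=-1→(0,0,1,3); h2:-1=-1→(1,0,0,3); h3:-1=-1→(1,0,1,2); h3:-2=-1→(1,0,1,1); h3:-3=+1→(1,0,1,0)*
ply 2, X at (1,0,1,0) | h0:-1=-1→(0,0,1,0)*; h2:-1=-1→(1,0,0,0)
ply 3, O at (0,0,1,0) | h2:-1=+1→(0,0,0,0)*
ply 4: (0,0,0,0) is terminal -1 (X); from (1,0,1,3) depth 5

O winning at [(1,0,1,3)]: True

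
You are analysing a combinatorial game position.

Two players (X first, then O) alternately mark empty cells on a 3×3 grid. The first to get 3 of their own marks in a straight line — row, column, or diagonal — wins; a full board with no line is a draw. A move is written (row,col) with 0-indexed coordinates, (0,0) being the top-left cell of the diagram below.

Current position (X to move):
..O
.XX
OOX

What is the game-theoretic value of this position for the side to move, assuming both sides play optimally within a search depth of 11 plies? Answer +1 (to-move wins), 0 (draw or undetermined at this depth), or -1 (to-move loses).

p1 X@[..O/.XX/OOX]: (0,0)[X.O/.XX/OOX]+1* (0,1)[.XO/.XX/OOX]+1 (1,0)[..O/XXX/OOX]+1
p2 O@[X.O/.XX/OOX] terminal -1; root [..O/.XX/OOX] d11

value(..O/.XX/OOX, X) = +1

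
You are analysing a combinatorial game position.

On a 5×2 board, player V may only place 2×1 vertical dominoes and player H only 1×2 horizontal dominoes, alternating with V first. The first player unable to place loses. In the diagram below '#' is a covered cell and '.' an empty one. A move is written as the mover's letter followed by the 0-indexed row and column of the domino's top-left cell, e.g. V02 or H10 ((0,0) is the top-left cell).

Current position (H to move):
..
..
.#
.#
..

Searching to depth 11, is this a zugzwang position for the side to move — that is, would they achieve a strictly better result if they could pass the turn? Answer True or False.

zugzwang(../../.#/.#/.., H) = False

[../../.#/.#/..] H move#1: H00:+1/##/../.#/.#/..*, H10:+1/../##/.#/.#/.., H40:-1/../../.#/.#/##
[##/../.#/.#/..] V move#2: V10:-1/##/#./##/.#/..*, V20:-1/##/../##/##/.., V30:-1/##/../.#/##/#.
[##/#./##/.#/..] H move#3: H40:+1/##/#./##/.#/##*
[##/#./##/.#/##] end (terminal -1, V#4); searched ../../.#/.#/.. to 11
pass branch (V moves first from the same position):
  | [../../.#/.#/..] V move#1: V00:+1/#./#./.#/.#/..*, V01:+1/.#/.#/.#/.#/.., V10:+1/../#./##/.#/.., V20:-1/../../##/##/.., V30:-1/../../.#/##/#.
  | [#./#./.#/.#/..] H move#2: H40:-1/#./#./.#/.#/##*
  | [#./#./.#/.#/##] V move#3: V01:+1/##/##/.#/.#/##*, V20:+1/#./#./##/##/##
  | [##/##/.#/.#/##] end (terminal -1, H#4); searched ../../.#/.#/.. to 11
H moving scores +1; H passing scores -1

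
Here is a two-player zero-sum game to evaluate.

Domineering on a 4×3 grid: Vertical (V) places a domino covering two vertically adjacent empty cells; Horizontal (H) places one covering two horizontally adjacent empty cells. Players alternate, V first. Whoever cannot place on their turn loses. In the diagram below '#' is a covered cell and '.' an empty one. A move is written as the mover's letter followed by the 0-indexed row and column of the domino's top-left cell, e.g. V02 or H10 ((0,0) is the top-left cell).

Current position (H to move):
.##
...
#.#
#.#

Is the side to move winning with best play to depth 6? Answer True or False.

[.##/.../#.#/#.#] H move#1: H10:-1/.##/##./#.#/#.#*, H11:-1/.##/.##/#.#/#.#
[.##/##./#.#/#.#] V move#2: V21:+1/.##/##./###/###*
[.##/##./###/###] end (terminal -1, H#3); searched .##/.../#.#/#.# to 6

H winning at [.##/.../#.#/#.#]: False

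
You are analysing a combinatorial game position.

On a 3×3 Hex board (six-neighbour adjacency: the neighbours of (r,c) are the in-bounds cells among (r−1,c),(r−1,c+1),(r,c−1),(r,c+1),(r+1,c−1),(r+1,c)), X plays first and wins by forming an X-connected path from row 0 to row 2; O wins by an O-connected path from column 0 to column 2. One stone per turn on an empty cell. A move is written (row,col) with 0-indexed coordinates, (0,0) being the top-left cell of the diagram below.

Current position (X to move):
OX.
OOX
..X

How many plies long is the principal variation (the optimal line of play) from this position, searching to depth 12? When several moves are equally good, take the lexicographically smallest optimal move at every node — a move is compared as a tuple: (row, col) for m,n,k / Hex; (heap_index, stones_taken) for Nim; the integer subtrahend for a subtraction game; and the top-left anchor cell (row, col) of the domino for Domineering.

PV length from [OX./OOX/..X]: 1 ply

p1 X@[OX./OOX/..X]: (0,2)[OXX/OOX/..X]+1* (2,0)[OX./OOX/X.X]-1 (2,1)[OX./OOX/.XX]-1
p2 O@[OXX/OOX/..X] terminal -1; root [OX./OOX/..X] d12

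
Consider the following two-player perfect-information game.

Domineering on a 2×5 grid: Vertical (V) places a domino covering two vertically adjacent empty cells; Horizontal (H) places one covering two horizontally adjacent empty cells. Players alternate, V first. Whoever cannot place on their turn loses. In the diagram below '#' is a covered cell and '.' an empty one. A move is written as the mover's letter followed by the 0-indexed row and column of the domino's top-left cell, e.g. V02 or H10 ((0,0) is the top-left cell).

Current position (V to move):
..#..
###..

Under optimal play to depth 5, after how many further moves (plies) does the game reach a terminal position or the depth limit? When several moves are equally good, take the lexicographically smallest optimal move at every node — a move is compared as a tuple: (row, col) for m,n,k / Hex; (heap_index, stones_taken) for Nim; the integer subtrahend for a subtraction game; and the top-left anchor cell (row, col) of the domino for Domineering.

ply 1, V at ..#../###.. | V03=+1→..##./####.*; V04=+1→..#.#/###.#
ply 2, H at ..##./####. | H00=-1→####./####.*
ply 3, V at ####./####. | V04=+1→#####/#####*
ply 4: #####/##### is terminal -1 (H); from ..#../###.. depth 5

PV length from [..#../###..]: 3 plies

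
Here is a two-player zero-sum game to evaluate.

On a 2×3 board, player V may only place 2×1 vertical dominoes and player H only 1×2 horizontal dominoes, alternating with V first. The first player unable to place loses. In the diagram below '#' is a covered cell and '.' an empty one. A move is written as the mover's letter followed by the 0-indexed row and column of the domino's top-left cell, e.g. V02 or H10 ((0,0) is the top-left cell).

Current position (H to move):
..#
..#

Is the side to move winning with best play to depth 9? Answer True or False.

[..#/..#] H move#1: H00:+1/###/..#*, H10:+1/..#/###
[###/..#] end (terminal -1, V#2); searched ..#/..# to 9

H winning at [..#/..#]: True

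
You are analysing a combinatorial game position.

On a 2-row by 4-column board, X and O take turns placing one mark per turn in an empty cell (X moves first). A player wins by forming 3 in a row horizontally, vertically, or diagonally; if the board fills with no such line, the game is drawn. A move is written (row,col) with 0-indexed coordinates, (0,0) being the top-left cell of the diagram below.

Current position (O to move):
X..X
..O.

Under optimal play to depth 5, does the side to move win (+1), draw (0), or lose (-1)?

value(X..X/..O., O) = +1

ply 1, O at X..X/..O. | (0,1)=+0→XO.X/..O.; (0,2)=+0→X.OX/..O.; (1,0)=+0→X..X/O.O.; (1,1)=+1→X..X/.OO.*; (1,3)=+0→X..X/..OO
ply 2, X at X..X/.OO. | (0,1)=-1→XX.X/.OO.*; (0,2)=-1→X.XX/.OO.; (1,0)=-1→X..X/XOO.; (1,3)=-1→X..X/.OOX
ply 3, O at XX.X/.OO. | (0,2)=+1→XXOX/.OO.*; (1,0)=+1→XX.X/OOO.; (1,3)=+1→XX.X/.OOO
ply 4, X at XXOX/.OO. | (1,0)=-1→XXOX/XOO.*; (1,3)=-1→XXOX/.OOX
ply 5, O at XXOX/XOO. | (1,3)=+1→XXOX/XOOO*
ply 6: XXOX/XOOO is terminal -1 (X); from X..X/..O. depth 5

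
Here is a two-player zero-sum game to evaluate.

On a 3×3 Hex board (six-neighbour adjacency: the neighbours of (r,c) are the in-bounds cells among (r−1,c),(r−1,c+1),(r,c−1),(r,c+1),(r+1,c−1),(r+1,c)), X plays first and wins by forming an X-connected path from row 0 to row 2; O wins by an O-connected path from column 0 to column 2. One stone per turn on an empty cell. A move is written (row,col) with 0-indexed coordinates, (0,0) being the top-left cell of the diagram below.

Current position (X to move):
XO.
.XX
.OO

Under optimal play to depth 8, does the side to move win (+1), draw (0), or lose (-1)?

value(XO./.XX/.OO, X) = +1

p1 X@[XO./.XX/.OO]: (0,2)[XOX/.XX/.OO]-1 (1,0)[XO./XXX/.OO]-1 (2,0)[XO./.XX/XOO]+1*
p2 O@[XO./.XX/XOO]: (0,2)[XOO/.XX/XOO]-1* (1,0)[XO./OXX/XOO]-1
p3 X@[XOO/.XX/XOO]: (1,0)[XOO/XXX/XOO]+1*
p4 O@[XOO/XXX/XOO] terminal -1; root [XO./.XX/.OO] d8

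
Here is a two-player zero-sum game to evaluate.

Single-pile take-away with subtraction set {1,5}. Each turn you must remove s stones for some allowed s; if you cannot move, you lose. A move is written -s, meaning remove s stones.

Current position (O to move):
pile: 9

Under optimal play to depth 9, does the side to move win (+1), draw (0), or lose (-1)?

p1 O@[9]: -1[8]+1* -5[4]+1
p2 X@[8]: -1[7]-1* -5[3]-1
p3 O@[7]: -1[6]+1* -5[2]+1
p4 X@[6]: -1[5]-1* -5[1]-1
p5 O@[5]: -1[4]+1* -5[0]+1
p6 X@[4]: -1[3]-1*
p7 O@[3]: -1[2]+1*
p8 X@[2]: -1[1]-1*
p9 O@[1]: -1[0]+1*
p10 X@[0] terminal -1; root [9] d9

value(9, O) = +1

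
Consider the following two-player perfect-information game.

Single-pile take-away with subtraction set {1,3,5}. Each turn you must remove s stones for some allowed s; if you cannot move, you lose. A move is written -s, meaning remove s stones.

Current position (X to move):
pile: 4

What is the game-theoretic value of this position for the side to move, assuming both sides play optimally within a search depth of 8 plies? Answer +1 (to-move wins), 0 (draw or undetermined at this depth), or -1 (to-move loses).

value(4, X) = -1

[4] X move#1: -1:-1/3*, -3:-1/1
[3] O move#2: -1:+1/2*, -3:+1/0
[2] X move#3: -1:-1/1*
[1] O move#4: -1:+1/0*
[0] end (terminal -1, X#5); searched 4 to 8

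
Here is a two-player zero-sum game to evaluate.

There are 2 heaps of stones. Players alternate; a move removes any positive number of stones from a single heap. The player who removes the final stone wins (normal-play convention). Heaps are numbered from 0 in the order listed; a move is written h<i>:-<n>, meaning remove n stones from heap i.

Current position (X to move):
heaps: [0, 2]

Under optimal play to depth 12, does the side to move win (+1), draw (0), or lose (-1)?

value((0,2), X) = +1

[(0,2)] X move#1: h1:-1:-1/(0,1), h1:-2:+1/(0,0)*
[(0,0)] end (terminal -1, O#2); searched (0,2) to 12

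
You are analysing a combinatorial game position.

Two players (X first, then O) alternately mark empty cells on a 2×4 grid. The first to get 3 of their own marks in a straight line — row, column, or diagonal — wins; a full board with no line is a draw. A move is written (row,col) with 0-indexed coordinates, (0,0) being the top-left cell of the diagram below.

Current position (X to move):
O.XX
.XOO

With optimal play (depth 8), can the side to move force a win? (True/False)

X winning at [O.XX/.XOO]: True

ply 1, X at O.XX/.XOO | (0,1)=+1→OXXX/.XOO*; (1,0)=+0→O.XX/XXOO
ply 2: OXXX/.XOO is terminal -1 (O); from O.XX/.XOO depth 8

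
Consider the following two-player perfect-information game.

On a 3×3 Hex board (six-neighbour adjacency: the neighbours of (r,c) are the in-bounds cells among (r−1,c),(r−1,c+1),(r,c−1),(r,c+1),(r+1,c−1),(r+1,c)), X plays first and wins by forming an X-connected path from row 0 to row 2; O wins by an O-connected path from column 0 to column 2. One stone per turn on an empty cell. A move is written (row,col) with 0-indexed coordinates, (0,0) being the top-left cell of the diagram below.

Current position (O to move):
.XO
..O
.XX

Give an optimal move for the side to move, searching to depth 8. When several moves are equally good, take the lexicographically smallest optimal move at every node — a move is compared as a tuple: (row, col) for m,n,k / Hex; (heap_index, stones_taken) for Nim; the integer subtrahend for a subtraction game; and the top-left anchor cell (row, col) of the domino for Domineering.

O's best at [.XO/..O/.XX]: (1,1)

p1 O@[.XO/..O/.XX]: (0,0)[OXO/..O/.XX]-1 (1,0)[.XO/O.O/.XX]-1 (1,1)[.XO/.OO/.XX]+1* (2,0)[.XO/..O/OXX]-1
p2 X@[.XO/.OO/.XX]: (0,0)[XXO/.OO/.XX]-1* (1,0)[.XO/XOO/.XX]-1 (2,0)[.XO/.OO/XXX]-1
p3 O@[XXO/.OO/.XX]: (1,0)[XXO/OOO/.XX]+1* (2,0)[XXO/.OO/OXX]+1
p4 X@[XXO/OOO/.XX] terminal -1; root [.XO/..O/.XX] d8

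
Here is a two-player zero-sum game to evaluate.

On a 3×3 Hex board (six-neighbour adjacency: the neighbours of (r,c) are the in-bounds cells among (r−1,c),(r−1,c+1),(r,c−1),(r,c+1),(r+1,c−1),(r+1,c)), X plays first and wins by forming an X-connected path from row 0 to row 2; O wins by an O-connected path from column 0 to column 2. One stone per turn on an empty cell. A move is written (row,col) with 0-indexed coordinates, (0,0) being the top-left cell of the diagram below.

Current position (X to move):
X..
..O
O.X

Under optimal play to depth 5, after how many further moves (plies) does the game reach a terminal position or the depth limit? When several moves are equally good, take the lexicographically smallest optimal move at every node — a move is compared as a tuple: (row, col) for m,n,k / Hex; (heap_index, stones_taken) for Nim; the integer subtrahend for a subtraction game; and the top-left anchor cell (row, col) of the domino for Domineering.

ply 1, X at X../..O/O.X | (0,1)=-1→XX./..O/O.X*; (0,2)=-1→X.X/..O/O.X; (1,0)=-1→X../X.O/O.X; (1,1)=-1→X../.XO/O.X; (2,1)=-1→X../..O/OXX
ply 2, O at XX./..O/O.X | (0,2)=+1→XXO/..O/O.X*; (1,0)=+1→XX./O.O/O.X; (1,1)=+1→XX./.OO/O.X; (2,1)=+1→XX./..O/OOX
ply 3, X at XXO/..O/O.X | (1,0)=-1→XXO/X.O/O.X*; (1,1)=-1→XXO/.XO/O.X; (2,1)=-1→XXO/..O/OXX
ply 4, O at XXO/X.O/O.X | (1,1)=+1→XXO/XOO/O.X*; (2,1)=+1→XXO/X.O/OOX
ply 5: XXO/XOO/O.X is terminal -1 (X); from X../..O/O.X depth 5

PV length from [X../..O/O.X]: 4 plies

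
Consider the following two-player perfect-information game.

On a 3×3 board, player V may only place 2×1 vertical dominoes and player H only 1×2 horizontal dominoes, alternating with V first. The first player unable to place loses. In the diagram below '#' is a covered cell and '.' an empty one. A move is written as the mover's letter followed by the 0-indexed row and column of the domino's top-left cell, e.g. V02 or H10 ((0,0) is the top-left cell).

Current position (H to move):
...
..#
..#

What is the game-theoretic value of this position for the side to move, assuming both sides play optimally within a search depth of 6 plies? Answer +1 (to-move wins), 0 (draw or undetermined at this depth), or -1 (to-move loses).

value(.../..#/..#, H) = +1

ply 1, H at .../..#/..# | H00=-1→##./..#/..#; H01=-1→.##/..#/..#; H10=+1→.../###/..#*; H20=-1→.../..#/###
ply 2: .../###/..# is terminal -1 (V); from .../..#/..# depth 6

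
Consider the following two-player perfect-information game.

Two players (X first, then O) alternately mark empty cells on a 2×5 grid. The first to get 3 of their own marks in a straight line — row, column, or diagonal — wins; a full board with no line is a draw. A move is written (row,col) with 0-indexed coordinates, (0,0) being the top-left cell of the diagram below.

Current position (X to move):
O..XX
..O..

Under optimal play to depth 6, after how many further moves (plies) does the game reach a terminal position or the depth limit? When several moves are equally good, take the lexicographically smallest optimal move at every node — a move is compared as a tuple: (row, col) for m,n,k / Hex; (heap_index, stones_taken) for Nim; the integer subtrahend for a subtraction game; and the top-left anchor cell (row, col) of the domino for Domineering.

p1 X@[O..XX/..O..]: (0,1)[OX.XX/..O..]+0 (0,2)[O.XXX/..O..]+1* (1,0)[O..XX/X.O..]-1 (1,1)[O..XX/.XO..]+0 (1,3)[O..XX/..OX.]+0 (1,4)[O..XX/..O.X]-1
p2 O@[O.XXX/..O..] terminal -1; root [O..XX/..O..] d6

PV length from [O..XX/..O..]: 1 ply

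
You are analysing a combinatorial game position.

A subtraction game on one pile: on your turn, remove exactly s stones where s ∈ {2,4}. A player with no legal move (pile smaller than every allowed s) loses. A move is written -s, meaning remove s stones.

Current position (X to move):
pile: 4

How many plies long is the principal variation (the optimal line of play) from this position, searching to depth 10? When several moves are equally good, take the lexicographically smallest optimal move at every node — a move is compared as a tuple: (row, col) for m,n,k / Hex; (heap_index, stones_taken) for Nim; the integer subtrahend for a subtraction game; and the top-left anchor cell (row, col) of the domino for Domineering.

p1 X@[4]: -2[2]-1 -4[0]+1*
p2 O@[0] terminal -1; root [4] d10

PV length from [4]: 1 ply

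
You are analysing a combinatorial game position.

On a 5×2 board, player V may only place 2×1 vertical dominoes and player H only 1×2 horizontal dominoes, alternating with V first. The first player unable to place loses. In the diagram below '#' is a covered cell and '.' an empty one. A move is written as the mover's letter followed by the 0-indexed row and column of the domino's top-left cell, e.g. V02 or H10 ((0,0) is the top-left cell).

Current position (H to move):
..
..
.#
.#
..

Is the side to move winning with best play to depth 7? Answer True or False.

[../../.#/.#/..] H move#1: H00:+1/##/../.#/.#/..*, H10:+1/../##/.#/.#/.., H40:-1/../../.#/.#/##
[##/../.#/.#/..] V move#2: V10:-1/##/#./##/.#/..*, V20:-1/##/../##/##/.., V30:-1/##/../.#/##/#.
[##/#./##/.#/..] H move#3: H40:+1/##/#./##/.#/##*
[##/#./##/.#/##] end (terminal -1, V#4); searched ../../.#/.#/.. to 7

H winning at [../../.#/.#/..]: True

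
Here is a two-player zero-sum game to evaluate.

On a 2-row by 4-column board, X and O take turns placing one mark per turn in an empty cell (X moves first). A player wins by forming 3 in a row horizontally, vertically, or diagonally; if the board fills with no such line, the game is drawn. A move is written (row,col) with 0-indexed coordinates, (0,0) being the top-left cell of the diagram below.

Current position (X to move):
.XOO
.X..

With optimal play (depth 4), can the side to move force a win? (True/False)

[.XOO/.X..] X move#1: (0,0):+0/XXOO/.X.., (1,0):+0/.XOO/XX.., (1,2):+1/.XOO/.XX.*, (1,3):+0/.XOO/.X.X
[.XOO/.XX.] O move#2: (0,0):-1/OXOO/.XX.*, (1,0):-1/.XOO/OXX., (1,3):-1/.XOO/.XXO
[OXOO/.XX.] X move#3: (1,0):+1/OXOO/XXX.*, (1,3):+1/OXOO/.XXX
[OXOO/XXX.] end (terminal -1, O#4); searched .XOO/.X.. to 4

X winning at [.XOO/.X..]: True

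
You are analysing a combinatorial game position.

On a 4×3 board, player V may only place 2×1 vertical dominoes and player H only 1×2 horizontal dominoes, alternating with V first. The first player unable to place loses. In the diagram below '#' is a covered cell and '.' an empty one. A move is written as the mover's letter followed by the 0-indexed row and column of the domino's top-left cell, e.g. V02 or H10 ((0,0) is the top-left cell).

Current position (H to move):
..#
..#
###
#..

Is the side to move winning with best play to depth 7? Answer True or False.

ply 1, H at ..#/..#/###/#.. | H00=+1→###/..#/###/#..*; H10=+1→..#/###/###/#..; H31=-1→..#/..#/###/###
ply 2: ###/..#/###/#.. is terminal -1 (V); from ..#/..#/###/#.. depth 7

H winning at [..#/..#/###/#..]: True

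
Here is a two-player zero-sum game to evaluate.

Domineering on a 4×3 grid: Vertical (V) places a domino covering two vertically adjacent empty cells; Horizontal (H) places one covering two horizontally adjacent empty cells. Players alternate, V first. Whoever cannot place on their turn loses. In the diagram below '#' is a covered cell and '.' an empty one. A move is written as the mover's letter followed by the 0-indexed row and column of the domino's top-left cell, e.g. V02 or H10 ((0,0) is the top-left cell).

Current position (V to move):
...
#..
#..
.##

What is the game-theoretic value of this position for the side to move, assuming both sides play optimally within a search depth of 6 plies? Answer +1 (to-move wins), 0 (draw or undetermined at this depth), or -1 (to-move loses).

value(.../#../#../.##, V) = +1

p1 V@[.../#../#../.##]: V01[.#./##./#../.##]+1* V02[..#/#.#/#../.##]+1 V11[.../##./##./.##]+1 V12[.../#.#/#.#/.##]+1
p2 H@[.#./##./#../.##]: H21[.#./##./###/.##]-1*
p3 V@[.#./##./###/.##]: V02[.##/###/###/.##]+1*
p4 H@[.##/###/###/.##] terminal -1; root [.../#../#../.##] d6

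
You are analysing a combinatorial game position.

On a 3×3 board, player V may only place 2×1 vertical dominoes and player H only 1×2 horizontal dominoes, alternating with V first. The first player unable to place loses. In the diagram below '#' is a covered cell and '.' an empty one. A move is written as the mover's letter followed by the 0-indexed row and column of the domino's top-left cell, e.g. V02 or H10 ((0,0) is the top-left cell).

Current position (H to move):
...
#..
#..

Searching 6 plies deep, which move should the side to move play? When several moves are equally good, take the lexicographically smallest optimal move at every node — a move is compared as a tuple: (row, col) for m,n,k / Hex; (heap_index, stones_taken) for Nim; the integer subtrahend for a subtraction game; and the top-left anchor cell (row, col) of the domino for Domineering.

H's best at [.../#../#..]: H11

ply 1, H at .../#../#.. | H00=-1→##./#../#..; H01=-1→.##/#../#..; H11=+1→.../###/#..*; H21=-1→.../#../###
ply 2: .../###/#.. is terminal -1 (V); from .../#../#.. depth 6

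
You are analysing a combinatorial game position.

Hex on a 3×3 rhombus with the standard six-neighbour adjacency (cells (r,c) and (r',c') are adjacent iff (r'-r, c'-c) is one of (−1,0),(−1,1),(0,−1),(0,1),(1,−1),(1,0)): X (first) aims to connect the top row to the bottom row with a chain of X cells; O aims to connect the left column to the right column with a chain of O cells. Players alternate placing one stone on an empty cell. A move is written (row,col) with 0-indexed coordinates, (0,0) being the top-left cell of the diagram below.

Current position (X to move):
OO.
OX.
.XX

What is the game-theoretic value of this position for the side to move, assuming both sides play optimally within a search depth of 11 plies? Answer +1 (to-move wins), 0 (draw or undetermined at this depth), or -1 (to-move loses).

[OO./OX./.XX] X move#1: (0,2):+1/OOX/OX./.XX*, (1,2):-1/OO./OXX/.XX, (2,0):-1/OO./OX./XXX
[OOX/OX./.XX] end (terminal -1, O#2); searched OO./OX./.XX to 11

value(OO./OX./.XX, X) = +1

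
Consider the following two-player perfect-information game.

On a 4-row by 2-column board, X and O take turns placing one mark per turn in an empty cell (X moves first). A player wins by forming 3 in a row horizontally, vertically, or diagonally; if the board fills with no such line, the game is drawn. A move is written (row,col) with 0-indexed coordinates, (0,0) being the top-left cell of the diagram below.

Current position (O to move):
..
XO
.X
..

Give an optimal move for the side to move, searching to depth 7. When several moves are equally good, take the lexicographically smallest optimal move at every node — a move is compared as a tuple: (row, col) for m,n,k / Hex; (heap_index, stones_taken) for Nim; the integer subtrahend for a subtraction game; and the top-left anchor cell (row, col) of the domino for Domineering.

p1 O@[../XO/.X/..]: (0,0)[O./XO/.X/..]+0* (0,1)[.O/XO/.X/..]-1 (2,0)[../XO/OX/..]+0 (3,0)[../XO/.X/O.]+0 (3,1)[../XO/.X/.O]-1
p2 X@[O./XO/.X/..]: (0,1)[OX/XO/.X/..]+0* (2,0)[O./XO/XX/..]+0 (3,0)[O./XO/.X/X.]+0 (3,1)[O./XO/.X/.X]+0
p3 O@[OX/XO/.X/..]: (2,0)[OX/XO/OX/..]+0* (3,0)[OX/XO/.X/O.]+0 (3,1)[OX/XO/.X/.O]+0
p4 X@[OX/XO/OX/..]: (3,0)[OX/XO/OX/X.]+0* (3,1)[OX/XO/OX/.X]+0
p5 O@[OX/XO/OX/X.]: (3,1)[OX/XO/OX/XO]+0*
p6 X@[OX/XO/OX/XO] terminal +0; root [../XO/.X/..] d7

O's best at [../XO/.X/..]: (0,0)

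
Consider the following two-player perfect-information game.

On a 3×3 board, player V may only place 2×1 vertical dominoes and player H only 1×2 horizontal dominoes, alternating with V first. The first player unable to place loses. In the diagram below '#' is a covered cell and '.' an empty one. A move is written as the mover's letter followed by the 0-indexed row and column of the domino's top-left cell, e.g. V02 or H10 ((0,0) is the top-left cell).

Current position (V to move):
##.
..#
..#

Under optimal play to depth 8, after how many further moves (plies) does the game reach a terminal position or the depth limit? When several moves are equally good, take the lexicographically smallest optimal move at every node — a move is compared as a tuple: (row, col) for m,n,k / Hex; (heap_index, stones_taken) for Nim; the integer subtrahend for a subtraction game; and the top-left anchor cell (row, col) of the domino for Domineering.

PV length from [##./..#/..#]: 1 ply

[##./..#/..#] V move#1: V10:+1/##./#.#/#.#*, V11:+1/##./.##/.##
[##./#.#/#.#] end (terminal -1, H#2); searched ##./..#/..# to 8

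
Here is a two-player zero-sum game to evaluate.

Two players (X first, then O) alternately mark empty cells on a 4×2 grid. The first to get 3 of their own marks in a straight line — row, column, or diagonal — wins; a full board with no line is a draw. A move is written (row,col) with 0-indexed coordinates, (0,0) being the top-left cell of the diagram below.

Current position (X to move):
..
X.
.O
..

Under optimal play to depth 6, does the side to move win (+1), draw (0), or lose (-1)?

value(../X./.O/.., X) = +1

ply 1, X at ../X./.O/.. | (0,0)=+0→X./X./.O/..; (0,1)=+0→.X/X./.O/..; (1,1)=+0→../XX/.O/..; (2,0)=+1→../X./XO/..*; (3,0)=+0→../X./.O/X.; (3,1)=+0→../X./.O/.X
ply 2, O at ../X./XO/.. | (0,0)=-1→O./X./XO/..*; (0,1)=-1→.O/X./XO/..; (1,1)=-1→../XO/XO/..; (3,0)=-1→../X./XO/O.; (3,1)=-1→../X./XO/.O
ply 3, X at O./X./XO/.. | (0,1)=+0→OX/X./XO/..; (1,1)=+0→O./XX/XO/..; (3,0)=+1→O./X./XO/X.*; (3,1)=+0→O./X./XO/.X
ply 4: O./X./XO/X. is terminal -1 (O); from ../X./.O/.. depth 6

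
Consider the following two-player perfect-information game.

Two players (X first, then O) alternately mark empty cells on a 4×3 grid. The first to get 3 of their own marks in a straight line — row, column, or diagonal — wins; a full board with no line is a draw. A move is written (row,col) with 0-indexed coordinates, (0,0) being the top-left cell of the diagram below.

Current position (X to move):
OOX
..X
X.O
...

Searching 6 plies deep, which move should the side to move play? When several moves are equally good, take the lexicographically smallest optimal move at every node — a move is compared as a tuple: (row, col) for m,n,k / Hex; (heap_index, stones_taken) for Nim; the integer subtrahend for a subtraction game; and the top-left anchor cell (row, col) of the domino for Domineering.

X's best at [OOX/..X/X.O/...]: (1,1)

p1 X@[OOX/..X/X.O/...]: (1,0)[OOX/X.X/X.O/...]-1 (1,1)[OOX/.XX/X.O/...]+1* (2,1)[OOX/..X/XXO/...]-1 (3,0)[OOX/..X/X.O/X..]-1 (3,1)[OOX/..X/X.O/.X.]-1 (3,2)[OOX/..X/X.O/..X]-1
p2 O@[OOX/.XX/X.O/...] terminal -1; root [OOX/..X/X.O/...] d6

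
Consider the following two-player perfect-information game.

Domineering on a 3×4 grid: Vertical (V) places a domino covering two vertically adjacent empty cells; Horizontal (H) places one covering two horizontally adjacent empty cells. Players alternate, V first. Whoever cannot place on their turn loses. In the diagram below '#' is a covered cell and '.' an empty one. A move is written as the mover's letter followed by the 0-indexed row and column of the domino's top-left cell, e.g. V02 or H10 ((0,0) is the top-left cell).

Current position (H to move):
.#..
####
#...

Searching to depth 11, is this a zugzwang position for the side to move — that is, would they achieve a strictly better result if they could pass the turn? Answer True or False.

zugzwang(.#../####/#..., H) = False

ply 1, H at .#../####/#... | H02=+1→.###/####/#...*; H21=+1→.#../####/###.; H22=+1→.#../####/#.##
ply 2: .###/####/#... is terminal -1 (V); from .#../####/#... depth 11
pass branch (V moves first from the same position):
  | ply 1: .#../####/#... is terminal -1 (V); from .#../####/#... depth 11
H moving scores +1; H passing scores +1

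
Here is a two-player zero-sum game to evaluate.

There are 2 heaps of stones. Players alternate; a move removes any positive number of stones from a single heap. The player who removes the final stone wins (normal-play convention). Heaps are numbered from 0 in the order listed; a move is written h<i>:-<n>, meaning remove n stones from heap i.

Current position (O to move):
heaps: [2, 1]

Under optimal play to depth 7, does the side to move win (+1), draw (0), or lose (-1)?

value((2,1), O) = +1

p1 O@[(2,1)]: h0:-1[(1,1)]+1* h0:-2[(0,1)]-1 h1:-1[(2,0)]-1
p2 X@[(1,1)]: h0:-1[(0,1)]-1* h1:-1[(1,0)]-1
p3 O@[(0,1)]: h1:-1[(0,0)]+1*
p4 X@[(0,0)] terminal -1; root [(2,1)] d7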